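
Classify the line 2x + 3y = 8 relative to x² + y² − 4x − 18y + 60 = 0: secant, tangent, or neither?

d² = (2·2 + 3·9 − (8))²/13 = 529/13; r² = 25.
Since d² > r², the line lies outside the circle.

neither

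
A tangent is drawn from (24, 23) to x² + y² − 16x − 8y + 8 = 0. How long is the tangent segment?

Centre (8, 4), r² = 72. |PO|² = (16)² + (19)² = 617.
The tangent meets the radius at right angles, so tangent² = |PO|² − r² = 617 − 72 = 545.

√545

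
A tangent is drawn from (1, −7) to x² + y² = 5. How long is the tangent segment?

3√5

With centre O = (0, 0), |OP|² = 50 and r² = 5.
By the tangent–radius right angle, tangent length = √(|PO|² − r²) = √45 = 3√5.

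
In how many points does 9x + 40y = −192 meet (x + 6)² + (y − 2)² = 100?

d² = (9·(−6) + 40·2 − (−192))²/1681 = 47524/1681; r² = 100.
Since d² < r², the line cuts the circle twice.

2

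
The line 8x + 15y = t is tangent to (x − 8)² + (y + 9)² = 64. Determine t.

t = −207 or t = 65

The line touches the circle iff its distance from (8, −9) is 8:
|8·8 + 15·(−9) − t| / √289 = 8
|t − (−71)| = 8·17, so t = 65 or t = −207.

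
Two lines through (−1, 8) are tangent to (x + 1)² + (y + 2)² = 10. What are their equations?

3x − y = −11 and 3x + y = 5

Let a tangent through (−1, 8) have slope m. Its distance from (−1, −2) must equal √10:
(0m − (−10))² = 10(m² + 1)
m² − 9 = 0, so m = 3 or m = −3.
With m = 3: 3x − y = −11. With m = −3: 3x + y = 5.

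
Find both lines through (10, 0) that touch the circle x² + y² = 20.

A line y − (0) = m(x − (10)) is tangent when its distance from (0, 0) is 2√5:
(−10m − (0))² = 20(m² + 1)
4m² − 1 = 0, so m = −1/2 or m = 1/2.
Through (10, 0) these give x + 2y = 10 and x − 2y = 10.

x + 2y = 10 and x − 2y = 10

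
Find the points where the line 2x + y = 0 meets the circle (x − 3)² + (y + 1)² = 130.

(−4, 8) and (6, −12)

From the line, y = −2x. Substituting:
5x² − 10x − 120 = 0  ⟹  x² − 2x − 24 = 0
x = 6 or x = −4, giving (6, −12) and (−4, 8).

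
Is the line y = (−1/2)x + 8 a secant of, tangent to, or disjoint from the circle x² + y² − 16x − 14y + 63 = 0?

d² = (1·8 + 2·7 − (16))²/5 = 36/5; r² = 50.
Since d² < r², the line cuts the circle twice.

secant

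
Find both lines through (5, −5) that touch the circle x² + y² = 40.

A line y − (−5) = m(x − (5)) is tangent when its distance from (0, 0) is 2√10:
[m·(−5) − (5)]² = 40(m² + 1)
3m² − 10m + 3 = 0, so m = 1/3 or m = 3.
With m = 1/3: x − 3y = 20. With m = 3: 3x − y = 20.

x − 3y = 20 and 3x − y = 20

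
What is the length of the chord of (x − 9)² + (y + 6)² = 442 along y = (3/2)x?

From the line, y = (3x)/2. Substituting:
13x² − 1300 = 0  ⟹  x² − 100 = 0
x = 10 or x = −10, giving (10, 15) and (−10, −15).
Chord length = distance between (10, 15) and (−10, −15) = √1300 = 10√13.

10√13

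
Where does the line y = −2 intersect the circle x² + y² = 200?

(−14, −2) and (14, −2)

Express y = −2 and substitute into the circle:
x² − 196 = 0
x = 14 or x = −14, giving (14, −2) and (−14, −2).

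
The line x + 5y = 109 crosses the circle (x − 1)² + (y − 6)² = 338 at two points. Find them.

Express y = (109 − x)/5 and substitute into the circle:
26x² − 208x − 2184 = 0  ⟹  x² − 8x − 84 = 0
x = 14 or x = −6, giving (14, 19) and (−6, 23).

(−6, 23) and (14, 19)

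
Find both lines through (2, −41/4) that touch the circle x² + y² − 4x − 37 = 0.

5x − 4y = 51 and 5x + 4y = −31

Write the tangent as mx − y + (−41/4 − m·(2)) = 0 and set its distance from the centre to √41:
(0m − (41/4))² = 41(m² + 1)
16m² − 25 = 0, so m = 5/4 or m = −5/4.
With m = 5/4: 5x − 4y = 51. With m = −5/4: 5x + 4y = −31.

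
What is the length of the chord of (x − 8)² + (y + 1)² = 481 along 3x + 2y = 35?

Centre (8, −1), r² = 481. Perpendicular distance d from centre to line = |−13| / √13 = 13/√13.
Chord = 2√(r² − d²) = 2·√(468) = 12√13.

12√13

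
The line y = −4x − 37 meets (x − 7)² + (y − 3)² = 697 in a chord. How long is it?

Express y = −4x − 37 and substitute into the circle:
17x² + 306x + 952 = 0  ⟹  x² + 18x + 56 = 0
x = −4 or x = −14, giving (−4, −21) and (−14, 19).
|(−4, −21) − (−14, 19)| = √((10)² + (−40)²) = 10√17.

10√17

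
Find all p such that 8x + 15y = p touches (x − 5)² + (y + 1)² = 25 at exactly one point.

For a tangent, require d(centre, line) = r = 5.
|8·5 + 15·(−1) − p| / √289 = 5
|p − (25)| = 5·17, so p = 110 or p = −60.

p = −60 or p = 110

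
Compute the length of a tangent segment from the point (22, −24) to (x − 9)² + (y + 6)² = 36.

√457

Centre (9, −6), r² = 36. |PO|² = (13)² + (−18)² = 493.
Power of the point: PT² = |PO|² − r² = 457, so PT = √457.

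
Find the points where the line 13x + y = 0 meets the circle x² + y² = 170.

Express y = −13x and substitute into the circle:
170x² − 170 = 0  ⟹  x² − 1 = 0
x = 1 or x = −1, giving (1, −13) and (−1, 13).

(−1, 13) and (1, −13)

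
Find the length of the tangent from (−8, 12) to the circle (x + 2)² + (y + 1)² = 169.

With centre O = (−2, −1), |OP|² = 205 and r² = 169.
Power of the point: PT² = |PO|² − r² = 36, so PT = 6.

6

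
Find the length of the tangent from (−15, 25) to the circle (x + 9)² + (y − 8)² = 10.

With centre O = (−9, 8), |OP|² = 325 and r² = 10.
By the tangent–radius right angle, tangent length = √(|PO|² − r²) = √315 = 3√35.

3√35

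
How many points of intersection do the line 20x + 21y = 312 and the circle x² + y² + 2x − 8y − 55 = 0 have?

0

Substituting the line into the circle gives 841x² − 8238x + 20673 = 0.
Discriminant = (−8238)² − 4·841·(20673) = −1679328 < 0.
No real roots: the line does not meet the circle.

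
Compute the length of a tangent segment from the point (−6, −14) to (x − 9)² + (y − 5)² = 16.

Centre (9, 5), r² = 16. |PO|² = (−15)² + (−19)² = 586.
Power of the point: PT² = |PO|² − r² = 570, so PT = √570.

√570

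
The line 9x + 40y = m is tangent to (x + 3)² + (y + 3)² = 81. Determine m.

m = −516 or m = 222

The line touches the circle iff its distance from (−3, −3) is 9:
|9·(−3) + 40·(−3) − m| / √1681 = 9
|m − (−147)| = 9·41, so m = 222 or m = −516.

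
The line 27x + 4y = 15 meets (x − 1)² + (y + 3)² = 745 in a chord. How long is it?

2√745

Express y = (15 − 27x)/4 and substitute into the circle:
745x² − 1490x − 11175 = 0  ⟹  x² − 2x − 15 = 0
x = 5 or x = −3, giving (5, −30) and (−3, 24).
|(5, −30) − (−3, 24)| = √((8)² + (−54)²) = 2√745.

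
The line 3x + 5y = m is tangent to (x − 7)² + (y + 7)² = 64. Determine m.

For a tangent, require d(centre, line) = r = 8.
|3·7 + 5·(−7) − m| / √34 = 8
|m − (−14)| = 8√34.

m = −14 ± 8√34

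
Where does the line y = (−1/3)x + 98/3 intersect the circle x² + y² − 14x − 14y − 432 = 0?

From the line, y = (98 − x)/3. Substituting:
10x² − 280x + 1600 = 0  ⟹  x² − 28x + 160 = 0
x = 20 or x = 8, giving (20, 26) and (8, 30).

(8, 30) and (20, 26)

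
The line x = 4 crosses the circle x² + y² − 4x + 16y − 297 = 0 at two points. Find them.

(4, −27) and (4, 11)

The line gives x = 4. Substituting into the circle:
y² + 16y − 297 = 0
y = 11 or y = −27, giving (4, 11) and (4, −27).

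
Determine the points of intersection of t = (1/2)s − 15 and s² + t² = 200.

Express t = (−30 + s)/2 and substitute into the circle:
5s² − 60s + 100 = 0  ⟹  s² − 12s + 20 = 0
s = 10 or s = 2, giving (10, −10) and (2, −14).

(2, −14) and (10, −10)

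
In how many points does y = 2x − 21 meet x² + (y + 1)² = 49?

0

d² = (2·0 − 1·(−1) − (21))²/5 = 80; r² = 49.
Since d² > r², the line lies outside the circle.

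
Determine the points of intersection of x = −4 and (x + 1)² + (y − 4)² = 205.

(−4, −10) and (−4, 18)

The line gives x = −4. Substituting into the circle:
y² − 8y − 180 = 0
y = 18 or y = −10, giving (−4, 18) and (−4, −10).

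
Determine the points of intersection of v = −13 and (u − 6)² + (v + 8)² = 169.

(−6, −13) and (18, −13)

From the line, v = −13. Substituting:
u² − 12u − 108 = 0
u = 18 or u = −6, giving (18, −13) and (−6, −13).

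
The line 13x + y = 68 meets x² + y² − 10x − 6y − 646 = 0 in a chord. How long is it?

4√170

The distance from (5, 3) to the line is 0/√170, and r² = 680.
Chord = 2√(r² − d²) = 2·√(680) = 4√170.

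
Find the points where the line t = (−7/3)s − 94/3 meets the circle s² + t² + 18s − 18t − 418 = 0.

Express t = (−94 − 7s)/3 and substitute into the circle:
58s² + 1856s + 10150 = 0  ⟹  s² + 32s + 175 = 0
s = −7 or s = −25, giving (−7, −15) and (−25, 27).

(−25, 27) and (−7, −15)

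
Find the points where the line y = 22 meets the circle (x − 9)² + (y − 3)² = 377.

From the line, y = 22. Substituting:
x² − 18x + 65 = 0
x = 13 or x = 5, giving (13, 22) and (5, 22).

(5, 22) and (13, 22)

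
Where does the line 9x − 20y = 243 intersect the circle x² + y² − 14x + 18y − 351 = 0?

Substitute y = (−243 + 9x)/20:
481x² − 6734x − 168831 = 0  ⟹  x² − 14x − 351 = 0
x = 27 or x = −13, giving (27, 0) and (−13, −18).

(−13, −18) and (27, 0)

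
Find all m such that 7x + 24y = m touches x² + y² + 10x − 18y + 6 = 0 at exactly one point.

m = −69 or m = 431

The line touches the circle iff its distance from (−5, 9) is 10:
|7·(−5) + 24·9 − m| / √625 = 10
|m − (181)| = 10·25, so m = 431 or m = −69.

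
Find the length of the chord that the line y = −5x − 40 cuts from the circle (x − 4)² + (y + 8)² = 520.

8√26

Express y = −5x − 40 and substitute into the circle:
26x² + 312x + 520 = 0  ⟹  x² + 12x + 20 = 0
x = −2 or x = −10, giving (−2, −30) and (−10, 10).
|(−2, −30) − (−10, 10)| = √((8)² + (−40)²) = 8√26.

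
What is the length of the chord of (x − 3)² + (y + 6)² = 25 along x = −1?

6

Centre (3, −6), r² = 25. Perpendicular distance d from centre to line = |4| / √1 = 4.
Chord = 2√(r² − d²) = 2·√(9) = 6.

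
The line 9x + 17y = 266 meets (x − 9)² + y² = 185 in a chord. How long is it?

√370

From the line, y = (266 − 9x)/17. Substituting:
370x² − 9990x + 40700 = 0  ⟹  x² − 27x + 110 = 0
x = 22 or x = 5, giving (22, 4) and (5, 13).
|(22, 4) − (5, 13)| = √((17)² + (−9)²) = √370.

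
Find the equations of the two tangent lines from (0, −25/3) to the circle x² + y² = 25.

4x − 3y = 25 and 4x + 3y = −25

Let a tangent through (0, −25/3) have slope m. Its distance from (0, 0) must equal 5:
[m·(0) − (25/3)]² = 25(m² + 1)
9m² − 16 = 0, so m = 4/3 or m = −4/3.
Through (0, −25/3) these give 4x − 3y = 25 and 4x + 3y = −25.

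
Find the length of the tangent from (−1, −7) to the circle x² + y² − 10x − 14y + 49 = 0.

3√23

The centre is (5, 7) and r = 5. The square of the distance from P to the centre is 36 + 196 = 232.
By the tangent–radius right angle, tangent length = √(|PO|² − r²) = √207 = 3√23.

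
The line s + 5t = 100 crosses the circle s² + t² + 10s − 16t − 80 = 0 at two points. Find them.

(−5, 21) and (0, 20)

From the line, t = (100 − s)/5. Substituting:
26s² + 130s = 0  ⟹  s² + 5s = 0
s = 0 or s = −5, giving (0, 20) and (−5, 21).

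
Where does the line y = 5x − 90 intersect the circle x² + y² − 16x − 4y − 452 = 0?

(14, −20) and (22, 20)

Substitute y = 5x − 90:
26x² − 936x + 8008 = 0  ⟹  x² − 36x + 308 = 0
x = 22 or x = 14, giving (22, 20) and (14, −20).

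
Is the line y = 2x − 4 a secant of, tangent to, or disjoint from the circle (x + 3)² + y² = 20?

Substituting the line into the circle gives 5x² − 10x + 5 = 0.
Discriminant = (−10)² − 4·5·(5) = 0.
A repeated root: the line is tangent.

tangent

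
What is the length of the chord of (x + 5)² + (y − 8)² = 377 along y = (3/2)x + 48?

4√13

Substitute y = (96 + 3x)/2:
13x² + 520x + 4992 = 0  ⟹  x² + 40x + 384 = 0
x = −16 or x = −24, giving (−16, 24) and (−24, 12).
|(−16, 24) − (−24, 12)| = √((8)² + (12)²) = 4√13.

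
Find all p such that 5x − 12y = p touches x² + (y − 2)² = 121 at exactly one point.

p = −167 or p = 119

Tangency holds when the distance from the centre (0, 2) to the line equals the radius 11:
|5·0 − 12·2 − p| / √169 = 11
|p − (−24)| = 11·13, so p = 119 or p = −167.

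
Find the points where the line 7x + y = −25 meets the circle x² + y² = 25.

(−4, 3) and (−3, −4)

Express y = −7x − 25 and substitute into the circle:
50x² + 350x + 600 = 0  ⟹  x² + 7x + 12 = 0
x = −3 or x = −4, giving (−3, −4) and (−4, 3).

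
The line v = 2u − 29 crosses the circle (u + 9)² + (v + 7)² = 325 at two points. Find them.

(6, −17) and (8, −13)

From the line, v = 2u − 29. Substituting:
5u² − 70u + 240 = 0  ⟹  u² − 14u + 48 = 0
u = 8 or u = 6, giving (8, −13) and (6, −17).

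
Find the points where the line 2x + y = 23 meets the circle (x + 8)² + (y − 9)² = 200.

(2, 19) and (6, 11)

Substitute y = −2x + 23:
5x² − 40x + 60 = 0  ⟹  x² − 8x + 12 = 0
x = 6 or x = 2, giving (6, 11) and (2, 19).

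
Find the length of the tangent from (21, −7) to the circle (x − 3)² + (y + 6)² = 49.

2√69

Centre (3, −6), r² = 49. |PO|² = (18)² + (−1)² = 325.
The tangent meets the radius at right angles, so tangent² = |PO|² − r² = 325 − 49 = 276.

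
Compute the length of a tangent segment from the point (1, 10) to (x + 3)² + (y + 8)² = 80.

2√65

Centre (−3, −8), r² = 80. |PO|² = (4)² + (18)² = 340.
By the tangent–radius right angle, tangent length = √(|PO|² − r²) = √260 = 2√65.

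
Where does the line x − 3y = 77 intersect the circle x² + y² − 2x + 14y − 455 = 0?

(−7, −28) and (20, −19)

Substitute y = (−77 + x)/3:
10x² − 130x − 1400 = 0  ⟹  x² − 13x − 140 = 0
x = 20 or x = −7, giving (20, −19) and (−7, −28).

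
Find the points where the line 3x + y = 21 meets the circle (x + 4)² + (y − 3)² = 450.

(−1, 24) and (11, −12)

Express y = −3x + 21 and substitute into the circle:
10x² − 100x − 110 = 0  ⟹  x² − 10x − 11 = 0
x = 11 or x = −1, giving (11, −12) and (−1, 24).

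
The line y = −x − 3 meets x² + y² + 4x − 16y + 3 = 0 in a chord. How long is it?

Express y = −x − 3 and substitute into the circle:
2x² + 26x + 60 = 0  ⟹  x² + 13x + 30 = 0
x = −3 or x = −10, giving (−3, 0) and (−10, 7).
|(−3, 0) − (−10, 7)| = √((7)² + (−7)²) = 7√2.

7√2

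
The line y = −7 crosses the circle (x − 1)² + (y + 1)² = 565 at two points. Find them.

Substitute y = −7:
x² − 2x − 528 = 0
x = 24 or x = −22, giving (24, −7) and (−22, −7).

(−22, −7) and (24, −7)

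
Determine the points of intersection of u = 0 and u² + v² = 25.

The line gives u = 0. Substituting into the circle:
v² − 25 = 0
v = 5 or v = −5, giving (0, 5) and (0, −5).

(0, −5) and (0, 5)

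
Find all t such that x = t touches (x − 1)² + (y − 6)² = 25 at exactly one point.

For a tangent, require d(centre, line) = r = 5.
|1·1 + 0·6 − t| / √1 = 5
|t − (1)| = 5, so t = 6 or t = −4.

t = −4 or t = 6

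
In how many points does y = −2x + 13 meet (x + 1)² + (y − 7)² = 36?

Centre (−1, 7), r² = 36. Distance² from centre to line = (−8)²/5 = 64/5.
Since d² < r², the line cuts the circle twice.

2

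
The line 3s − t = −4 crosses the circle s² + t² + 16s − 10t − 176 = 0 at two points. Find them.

Express t = 3s + 4 and substitute into the circle:
10s² + 10s − 200 = 0  ⟹  s² + s − 20 = 0
s = 4 or s = −5, giving (4, 16) and (−5, −11).

(−5, −11) and (4, 16)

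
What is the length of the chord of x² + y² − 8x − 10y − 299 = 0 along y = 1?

Centre (4, 5), r² = 340. Perpendicular distance d from centre to line = |4| / √1 = 4.
Chord = 2√(r² − d²) = 2·√(324) = 36.

36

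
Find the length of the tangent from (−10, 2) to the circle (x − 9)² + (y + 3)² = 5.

√381

Centre (9, −3), r² = 5. |PO|² = (−19)² + (5)² = 386.
By the tangent–radius right angle, tangent length = √(|PO|² − r²) = √381.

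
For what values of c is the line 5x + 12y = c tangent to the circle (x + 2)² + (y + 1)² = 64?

c = −126 or c = 82

For a tangent, require d(centre, line) = r = 8.
|5·(−2) + 12·(−1) − c| / √169 = 8
|c − (−22)| = 8·13, so c = 82 or c = −126.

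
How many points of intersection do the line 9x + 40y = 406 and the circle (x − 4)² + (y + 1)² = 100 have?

1

Centre (4, −1), r² = 100. Distance² from centre to line = (−410)²/1681 = 100.
Since d² = r², the line is tangent.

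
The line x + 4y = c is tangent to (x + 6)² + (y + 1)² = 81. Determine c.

For a tangent, require d(centre, line) = r = 9.
|1·(−6) + 4·(−1) − c| / √17 = 9
|c − (−10)| = 9√17.

c = −10 ± 9√17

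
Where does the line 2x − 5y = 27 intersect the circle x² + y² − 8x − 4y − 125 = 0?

(−4, −7) and (16, 1)

From the line, y = (−27 + 2x)/5. Substituting:
29x² − 348x − 1856 = 0  ⟹  x² − 12x − 64 = 0
x = 16 or x = −4, giving (16, 1) and (−4, −7).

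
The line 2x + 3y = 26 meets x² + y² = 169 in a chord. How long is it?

6√13

From the line, y = (26 − 2x)/3. Substituting:
13x² − 104x − 845 = 0  ⟹  x² − 8x − 65 = 0
x = 13 or x = −5, giving (13, 0) and (−5, 12).
|(13, 0) − (−5, 12)| = √((18)² + (−12)²) = 6√13.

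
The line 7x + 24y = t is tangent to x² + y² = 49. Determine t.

Tangency holds when the distance from the centre (0, 0) to the line equals the radius 7:
|7·0 + 24·0 − t| / √625 = 7
|t| = 7·25, so t = 175 or t = −175.

t = −175 or t = 175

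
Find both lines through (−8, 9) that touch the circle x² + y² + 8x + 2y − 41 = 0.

Let a tangent through (−8, 9) have slope m. Its distance from (−4, −1) must equal √58:
(4m − (−10))² = 58(m² + 1)
21m² − 40m − 21 = 0, so m = −3/7 or m = 7/3.
Through (−8, 9) these give 3x + 7y = 39 and 7x − 3y = −83.

3x + 7y = 39 and 7x − 3y = −83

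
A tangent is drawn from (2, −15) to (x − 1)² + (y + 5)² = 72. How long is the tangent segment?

The centre is (1, −5) and r = 6√2. The square of the distance from P to the centre is 1 + 100 = 101.
The tangent meets the radius at right angles, so tangent² = |PO|² − r² = 101 − 72 = 29.

√29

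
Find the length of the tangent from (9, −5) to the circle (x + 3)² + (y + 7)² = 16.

With centre O = (−3, −7), |OP|² = 148 and r² = 16.
The tangent meets the radius at right angles, so tangent² = |PO|² − r² = 148 − 16 = 132.

2√33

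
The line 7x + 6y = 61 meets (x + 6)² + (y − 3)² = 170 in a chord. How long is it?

Express y = (61 − 7x)/6 and substitute into the circle:
85x² − 170x − 2975 = 0  ⟹  x² − 2x − 35 = 0
x = 7 or x = −5, giving (7, 2) and (−5, 16).
Chord length = distance between (7, 2) and (−5, 16) = √340 = 2√85.

2√85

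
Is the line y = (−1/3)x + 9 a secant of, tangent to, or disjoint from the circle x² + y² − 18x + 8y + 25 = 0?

disjoint

Substituting the line into the circle gives 10x² − 240x + 1602 = 0.
Discriminant = (−240)² − 4·10·(1602) = −6480 < 0.
No real roots: the line does not meet the circle.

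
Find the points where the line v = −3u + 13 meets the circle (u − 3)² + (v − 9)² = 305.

(−4, 25) and (7, −8)

Substitute v = −3u + 13:
10u² − 30u − 280 = 0  ⟹  u² − 3u − 28 = 0
u = 7 or u = −4, giving (7, −8) and (−4, 25).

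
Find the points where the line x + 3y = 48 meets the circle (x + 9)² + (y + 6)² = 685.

(−12, 20) and (9, 13)

Substitute y = (48 − x)/3:
10x² + 30x − 1080 = 0  ⟹  x² + 3x − 108 = 0
x = 9 or x = −12, giving (9, 13) and (−12, 20).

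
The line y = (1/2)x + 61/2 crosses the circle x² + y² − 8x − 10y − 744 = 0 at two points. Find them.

Substitute y = (61 + x)/2:
5x² + 70x − 475 = 0  ⟹  x² + 14x − 95 = 0
x = 5 or x = −19, giving (5, 33) and (−19, 21).

(−19, 21) and (5, 33)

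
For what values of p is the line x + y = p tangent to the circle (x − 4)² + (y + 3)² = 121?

p = 1 ± 11√2

Tangency holds when the distance from the centre (4, −3) to the line equals the radius 11:
|1·4 + 1·(−3) − p| / √2 = 11
|p − (1)| = 11√2.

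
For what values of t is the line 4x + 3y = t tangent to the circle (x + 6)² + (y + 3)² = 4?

The line touches the circle iff its distance from (−6, −3) is 2:
|4·(−6) + 3·(−3) − t| / √25 = 2
|t − (−33)| = 2·5, so t = −23 or t = −43.

t = −43 or t = −23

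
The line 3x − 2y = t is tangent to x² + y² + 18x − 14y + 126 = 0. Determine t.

t = −41 ± 2√13

Tangency holds when the distance from the centre (−9, 7) to the line equals the radius 2:
|3·(−9) − 2·7 − t| / √13 = 2
|t − (−41)| = 2√13.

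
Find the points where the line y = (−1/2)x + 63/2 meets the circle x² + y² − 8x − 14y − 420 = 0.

(5, 29) and (21, 21)

From the line, y = (63 − x)/2. Substituting:
5x² − 130x + 525 = 0  ⟹  x² − 26x + 105 = 0
x = 21 or x = 5, giving (21, 21) and (5, 29).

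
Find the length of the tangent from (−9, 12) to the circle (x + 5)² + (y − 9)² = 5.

2√5

With centre O = (−5, 9), |OP|² = 25 and r² = 5.
The tangent meets the radius at right angles, so tangent² = |PO|² − r² = 25 − 5 = 20.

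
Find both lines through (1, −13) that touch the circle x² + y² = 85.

Let a tangent through (1, −13) have slope m. Its distance from (0, 0) must equal √85:
(−1m − (13))² = 85(m² + 1)
42m² − 13m − 42 = 0, so m = 7/6 or m = −6/7.
Through (1, −13) these give 7x − 6y = 85 and 6x + 7y = −85.

7x − 6y = 85 and 6x + 7y = −85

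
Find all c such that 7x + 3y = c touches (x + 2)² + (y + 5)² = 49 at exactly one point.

c = −29 ± 7√58

Tangency holds when the distance from the centre (−2, −5) to the line equals the radius 7:
|7·(−2) + 3·(−5) − c| / √58 = 7
|c − (−29)| = 7√58.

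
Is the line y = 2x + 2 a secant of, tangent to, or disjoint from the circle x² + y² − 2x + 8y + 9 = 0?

disjoint

Centre (1, −4), r² = 8. Distance² from centre to line = (8)²/5 = 64/5.
Since d² > r², the line lies outside the circle.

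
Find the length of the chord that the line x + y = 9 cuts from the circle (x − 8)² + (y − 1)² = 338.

The distance from (8, 1) to the line is 0/√2, and r² = 338.
Chord = 2√(r² − d²) = 2·√(338) = 26√2.

26√2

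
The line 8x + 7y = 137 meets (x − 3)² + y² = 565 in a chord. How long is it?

4√113

The distance from (3, 0) to the line is 113/√113, and r² = 565.
Half the chord is √(r² − d²) = √(452), so the full chord is 4√113.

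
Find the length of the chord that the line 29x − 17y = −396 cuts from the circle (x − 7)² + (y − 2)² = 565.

√1130

Substitute y = (396 + 29x)/17:
1130x² + 16950x − 18080 = 0  ⟹  x² + 15x − 16 = 0
x = 1 or x = −16, giving (1, 25) and (−16, −4).
Chord length = distance between (1, 25) and (−16, −4) = √1130 = √1130.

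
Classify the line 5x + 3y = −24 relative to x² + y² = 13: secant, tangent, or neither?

neither

Substituting the line into the circle gives 34x² + 240x + 459 = 0.
Δ = 57600 − 62424 = −4824.
No real roots: the line does not meet the circle.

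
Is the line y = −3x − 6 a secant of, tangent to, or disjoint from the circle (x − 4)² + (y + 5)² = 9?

disjoint

d² = (3·4 + 1·(−5) − (−6))²/10 = 169/10; r² = 9.
Since d² > r², the line lies outside the circle.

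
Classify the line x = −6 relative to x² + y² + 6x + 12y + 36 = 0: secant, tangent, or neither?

tangent

Substituting the line into the circle gives y² + 12y + 36 = 0.
Δ = 144 − 144 = 0.
A repeated root: the line is tangent.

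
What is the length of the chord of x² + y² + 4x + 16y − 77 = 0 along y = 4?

The distance from (−2, −8) to the line is 12, and r² = 145.
Half the chord is √(r² − d²) = √(1), so the full chord is 2.

2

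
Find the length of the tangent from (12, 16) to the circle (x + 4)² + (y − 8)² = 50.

Centre (−4, 8), r² = 50. |PO|² = (16)² + (8)² = 320.
By the tangent–radius right angle, tangent length = √(|PO|² − r²) = √270 = 3√30.

3√30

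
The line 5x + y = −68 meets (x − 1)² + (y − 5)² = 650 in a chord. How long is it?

The distance from (1, 5) to the line is 78/√26, and r² = 650.
Half the chord is √(r² − d²) = √(416), so the full chord is 8√26.

8√26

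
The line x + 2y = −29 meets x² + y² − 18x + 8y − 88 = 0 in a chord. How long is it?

The distance from (9, −4) to the line is 30/√5, and r² = 185.
Chord = 2√(r² − d²) = 2·√(5) = 2√5.

2√5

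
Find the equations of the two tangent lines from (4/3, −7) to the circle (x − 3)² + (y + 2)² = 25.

3x + 4y = −24 and y = −7

Let a tangent through (4/3, −7) have slope m. Its distance from (3, −2) must equal 5:
(5/3m − (5))² = 25(m² + 1)
4m² + 3m = 0, so m = −3/4 or m = 0.
Through (4/3, −7) these give 3x + 4y = −24 and y = −7.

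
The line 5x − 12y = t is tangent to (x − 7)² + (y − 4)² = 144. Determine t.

t = −169 or t = 143

The line touches the circle iff its distance from (7, 4) is 12:
|5·7 − 12·4 − t| / √169 = 12
|t − (−13)| = 12·13, so t = 143 or t = −169.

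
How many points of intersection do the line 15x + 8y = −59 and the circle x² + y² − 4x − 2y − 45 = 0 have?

2

Substituting the line into the circle gives 289x² + 1754x + 1545 = 0.
Discriminant = (1754)² − 4·289·(1545) = 1290496 > 0.
Two real roots: the line is a secant.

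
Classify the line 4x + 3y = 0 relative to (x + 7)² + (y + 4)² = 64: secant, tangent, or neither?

d² = (4·(−7) + 3·(−4) − (0))²/25 = 64; r² = 64.
Since d² = r², the line is tangent.

tangent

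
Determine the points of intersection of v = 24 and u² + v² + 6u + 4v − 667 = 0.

(−5, 24) and (−1, 24)

Substitute v = 24:
u² + 6u + 5 = 0
u = −1 or u = −5, giving (−1, 24) and (−5, 24).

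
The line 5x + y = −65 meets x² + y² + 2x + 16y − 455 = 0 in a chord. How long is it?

8√26

Express y = −5x − 65 and substitute into the circle:
26x² + 572x + 2730 = 0  ⟹  x² + 22x + 105 = 0
x = −7 or x = −15, giving (−7, −30) and (−15, 10).
Chord length = distance between (−7, −30) and (−15, 10) = √1664 = 8√26.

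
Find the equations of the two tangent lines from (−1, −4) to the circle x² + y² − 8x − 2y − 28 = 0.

2x + y = −6 and x + 2y = −9

Write the tangent as mx − y + (−4 − m·(−1)) = 0 and set its distance from the centre to 3√5:
(5m − (5))² = 45(m² + 1)
2m² + 5m + 2 = 0, so m = −2 or m = −1/2.
With m = −2: 2x + y = −6. With m = −1/2: x + 2y = −9.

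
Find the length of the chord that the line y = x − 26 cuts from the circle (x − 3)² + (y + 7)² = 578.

30√2

The distance from (3, −7) to the line is 16/√2, and r² = 578.
Half the chord is √(r² − d²) = √(450), so the full chord is 30√2.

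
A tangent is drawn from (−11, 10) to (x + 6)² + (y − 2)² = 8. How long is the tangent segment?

The centre is (−6, 2) and r = 2√2. The square of the distance from P to the centre is 25 + 64 = 89.
Power of the point: PT² = |PO|² − r² = 81, so PT = 9.

9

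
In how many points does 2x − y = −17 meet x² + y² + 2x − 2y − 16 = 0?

0

Centre (−1, 1), r² = 18. Distance² from centre to line = (14)²/5 = 196/5.
Since d² > r², the line lies outside the circle.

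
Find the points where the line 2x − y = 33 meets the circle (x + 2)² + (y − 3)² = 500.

(8, −17) and (20, 7)

Substitute y = 2x − 33:
5x² − 140x + 800 = 0  ⟹  x² − 28x + 160 = 0
x = 20 or x = 8, giving (20, 7) and (8, −17).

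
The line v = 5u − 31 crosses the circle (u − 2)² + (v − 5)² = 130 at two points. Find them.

(5, −6) and (9, 14)

Express v = 5u − 31 and substitute into the circle:
26u² − 364u + 1170 = 0  ⟹  u² − 14u + 45 = 0
u = 9 or u = 5, giving (9, 14) and (5, −6).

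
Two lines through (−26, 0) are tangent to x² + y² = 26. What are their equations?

x + 5y = −26 and x − 5y = −26

A line y − (0) = m(x − (−26)) is tangent when its distance from (0, 0) is √26:
(26m − (0))² = 26(m² + 1)
25m² − 1 = 0, so m = −1/5 or m = 1/5.
Through (−26, 0) these give x + 5y = −26 and x − 5y = −26.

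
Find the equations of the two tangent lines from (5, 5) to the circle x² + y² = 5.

Let a tangent through (5, 5) have slope m. Its distance from (0, 0) must equal √5:
(−5m − (−5))² = 5(m² + 1)
2m² − 5m + 2 = 0, so m = 1/2 or m = 2.
Through (5, 5) these give x − 2y = −5 and 2x − y = 5.

x − 2y = −5 and 2x − y = 5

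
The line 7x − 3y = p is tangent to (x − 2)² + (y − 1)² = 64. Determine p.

p = 11 ± 8√58

For a tangent, require d(centre, line) = r = 8.
|7·2 − 3·1 − p| / √58 = 8
|p − (11)| = 8√58.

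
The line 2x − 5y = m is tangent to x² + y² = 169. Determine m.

m = ±13√29

The line touches the circle iff its distance from (0, 0) is 13:
|2·0 − 5·0 − m| / √29 = 13
|m| = 13√29.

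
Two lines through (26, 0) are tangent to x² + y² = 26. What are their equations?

Write the tangent as mx − y + (0 − m·(26)) = 0 and set its distance from the centre to √26:
(−26m − (0))² = 26(m² + 1)
25m² − 1 = 0, so m = −1/5 or m = 1/5.
With m = −1/5: x + 5y = 26. With m = 1/5: x − 5y = 26.

x + 5y = 26 and x − 5y = 26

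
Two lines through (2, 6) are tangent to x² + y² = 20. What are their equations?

x − 2y = −10 and 2x + y = 10

A line y − (6) = m(x − (2)) is tangent when its distance from (0, 0) is 2√5:
[m·(−2) − (−6)]² = 20(m² + 1)
2m² + 3m − 2 = 0, so m = 1/2 or m = −2.
With m = 1/2: x − 2y = −10. With m = −2: 2x + y = 10.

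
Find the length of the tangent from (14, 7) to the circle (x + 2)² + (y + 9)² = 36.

With centre O = (−2, −9), |OP|² = 512 and r² = 36.
By the tangent–radius right angle, tangent length = √(|PO|² − r²) = √476 = 2√119.

2√119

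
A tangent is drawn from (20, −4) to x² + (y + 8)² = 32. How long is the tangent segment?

With centre O = (0, −8), |OP|² = 416 and r² = 32.
By the tangent–radius right angle, tangent length = √(|PO|² − r²) = √384 = 8√6.

8√6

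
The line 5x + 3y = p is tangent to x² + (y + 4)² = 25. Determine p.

The line touches the circle iff its distance from (0, −4) is 5:
|5·0 + 3·(−4) − p| / √34 = 5
|p − (−12)| = 5√34.

p = −12 ± 5√34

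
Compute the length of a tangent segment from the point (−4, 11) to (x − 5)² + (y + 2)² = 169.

Centre (5, −2), r² = 169. |PO|² = (−9)² + (13)² = 250.
Power of the point: PT² = |PO|² − r² = 81, so PT = 9.

9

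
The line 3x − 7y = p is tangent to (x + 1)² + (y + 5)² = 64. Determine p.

p = 32 ± 8√58

Tangency holds when the distance from the centre (−1, −5) to the line equals the radius 8:
|3·(−1) − 7·(−5) − p| / √58 = 8
|p − (32)| = 8√58.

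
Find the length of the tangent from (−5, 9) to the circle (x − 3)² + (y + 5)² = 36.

With centre O = (3, −5), |OP|² = 260 and r² = 36.
By the tangent–radius right angle, tangent length = √(|PO|² − r²) = √224 = 4√14.

4√14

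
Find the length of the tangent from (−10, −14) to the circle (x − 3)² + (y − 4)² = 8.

The centre is (3, 4) and r = 2√2. The square of the distance from P to the centre is 169 + 324 = 493.
The tangent meets the radius at right angles, so tangent² = |PO|² − r² = 493 − 8 = 485.

√485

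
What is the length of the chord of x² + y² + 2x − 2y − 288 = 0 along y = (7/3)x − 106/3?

From the line, y = (−106 + 7x)/3. Substituting:
58x² − 1508x + 9280 = 0  ⟹  x² − 26x + 160 = 0
x = 16 or x = 10, giving (16, 2) and (10, −12).
|(16, 2) − (10, −12)| = √((6)² + (14)²) = 2√58.

2√58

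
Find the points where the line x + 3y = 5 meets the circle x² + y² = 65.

From the line, y = (5 − x)/3. Substituting:
10x² − 10x − 560 = 0  ⟹  x² − x − 56 = 0
x = 8 or x = −7, giving (8, −1) and (−7, 4).

(−7, 4) and (8, −1)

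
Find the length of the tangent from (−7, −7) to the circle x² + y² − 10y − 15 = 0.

3√17

Centre (0, 5), r² = 40. |PO|² = (−7)² + (−12)² = 193.
Power of the point: PT² = |PO|² − r² = 153, so PT = 3√17.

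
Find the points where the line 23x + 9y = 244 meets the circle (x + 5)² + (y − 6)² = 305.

Substitute y = (244 − 23x)/9:
610x² − 7930x + 13420 = 0  ⟹  x² − 13x + 22 = 0
x = 11 or x = 2, giving (11, −1) and (2, 22).

(2, 22) and (11, −1)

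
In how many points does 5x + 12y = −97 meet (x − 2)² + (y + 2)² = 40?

0

Substituting the line into the circle gives 169x² + 154x + 145 = 0.
Discriminant = (154)² − 4·169·(145) = −74304 < 0.
No real roots: the line does not meet the circle.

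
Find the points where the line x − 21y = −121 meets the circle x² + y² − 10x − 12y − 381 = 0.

From the line, y = (121 + x)/21. Substituting:
442x² − 4420x − 183872 = 0  ⟹  x² − 10x − 416 = 0
x = 26 or x = −16, giving (26, 7) and (−16, 5).

(−16, 5) and (26, 7)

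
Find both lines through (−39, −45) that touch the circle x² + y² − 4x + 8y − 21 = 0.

Let a tangent through (−39, −45) have slope m. Its distance from (2, −4) must equal √41:
(41m − (41))² = 41(m² + 1)
20m² − 41m + 20 = 0, so m = 4/5 or m = 5/4.
With m = 4/5: 4x − 5y = 69. With m = 5/4: 5x − 4y = −15.

4x − 5y = 69 and 5x − 4y = −15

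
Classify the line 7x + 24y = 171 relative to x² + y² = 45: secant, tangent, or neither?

d² = (7·0 + 24·0 − (171))²/625 = 29241/625; r² = 45.
Since d² > r², the line lies outside the circle.

neither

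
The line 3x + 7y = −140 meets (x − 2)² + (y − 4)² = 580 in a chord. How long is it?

2√58

Centre (2, 4), r² = 580. Perpendicular distance d from centre to line = |174| / √58 = 174/√58.
Half the chord is √(r² − d²) = √(58), so the full chord is 2√58.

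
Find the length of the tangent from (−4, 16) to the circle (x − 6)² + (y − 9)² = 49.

With centre O = (6, 9), |OP|² = 149 and r² = 49.
The tangent meets the radius at right angles, so tangent² = |PO|² − r² = 149 − 49 = 100.

10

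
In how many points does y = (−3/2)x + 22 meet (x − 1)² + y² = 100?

0

Centre (1, 0), r² = 100. Distance² from centre to line = (−41)²/13 = 1681/13.
Since d² > r², the line lies outside the circle.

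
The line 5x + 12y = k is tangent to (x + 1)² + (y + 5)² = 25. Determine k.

k = −130 or k = 0

The line touches the circle iff its distance from (−1, −5) is 5:
|5·(−1) + 12·(−5) − k| / √169 = 5
|k − (−65)| = 5·13, so k = 0 or k = −130.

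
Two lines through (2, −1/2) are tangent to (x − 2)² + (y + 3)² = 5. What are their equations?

x + 2y = 1 and x − 2y = 3

A line y − (−1/2) = m(x − (2)) is tangent when its distance from (2, −3) is √5:
(0m − (−5/2))² = 5(m² + 1)
4m² − 1 = 0, so m = −1/2 or m = 1/2.
Through (2, −1/2) these give x + 2y = 1 and x − 2y = 3.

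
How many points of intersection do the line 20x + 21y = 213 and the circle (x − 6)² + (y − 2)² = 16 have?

2

Substituting the line into the circle gives 841x² − 12132x + 38061 = 0.
Discriminant = (−12132)² − 4·841·(38061) = 19148220 > 0.
Two real roots: the line is a secant.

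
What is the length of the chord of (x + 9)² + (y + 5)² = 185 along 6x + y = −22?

4√37

The distance from (−9, −5) to the line is 37/√37, and r² = 185.
Chord = 2√(r² − d²) = 2·√(148) = 4√37.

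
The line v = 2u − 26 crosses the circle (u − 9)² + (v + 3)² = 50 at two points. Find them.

Substitute v = 2u − 26:
5u² − 110u + 560 = 0  ⟹  u² − 22u + 112 = 0
u = 14 or u = 8, giving (14, 2) and (8, −10).

(8, −10) and (14, 2)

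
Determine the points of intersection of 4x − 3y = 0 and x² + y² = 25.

Express y = (4x)/3 and substitute into the circle:
25x² − 225 = 0  ⟹  x² − 9 = 0
x = 3 or x = −3, giving (3, 4) and (−3, −4).

(−3, −4) and (3, 4)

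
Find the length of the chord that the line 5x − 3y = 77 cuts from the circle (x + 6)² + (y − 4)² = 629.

Substitute y = (−77 + 5x)/3:
34x² − 782x + 2584 = 0  ⟹  x² − 23x + 76 = 0
x = 19 or x = 4, giving (19, 6) and (4, −19).
|(19, 6) − (4, −19)| = √((15)² + (25)²) = 5√34.

5√34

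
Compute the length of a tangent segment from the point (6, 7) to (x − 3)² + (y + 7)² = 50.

√155

The centre is (3, −7) and r = 5√2. The square of the distance from P to the centre is 9 + 196 = 205.
By the tangent–radius right angle, tangent length = √(|PO|² − r²) = √155.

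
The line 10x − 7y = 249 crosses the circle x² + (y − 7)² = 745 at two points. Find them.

Express y = (−249 + 10x)/7 and substitute into the circle:
149x² − 5960x + 52299 = 0  ⟹  x² − 40x + 351 = 0
x = 27 or x = 13, giving (27, 3) and (13, −17).

(13, −17) and (27, 3)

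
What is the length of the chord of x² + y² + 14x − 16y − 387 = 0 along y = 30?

The distance from (−7, 8) to the line is 22, and r² = 500.
Chord = 2√(r² − d²) = 2·√(16) = 8.

8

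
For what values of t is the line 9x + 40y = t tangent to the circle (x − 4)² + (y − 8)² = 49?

t = 69 or t = 643

Tangency holds when the distance from the centre (4, 8) to the line equals the radius 7:
|9·4 + 40·8 − t| / √1681 = 7
|t − (356)| = 7·41, so t = 643 or t = 69.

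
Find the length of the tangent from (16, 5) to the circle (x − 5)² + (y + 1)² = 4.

The centre is (5, −1) and r = 2. The square of the distance from P to the centre is 121 + 36 = 157.
Power of the point: PT² = |PO|² − r² = 153, so PT = 3√17.

3√17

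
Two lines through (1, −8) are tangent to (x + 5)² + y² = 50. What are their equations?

A line y − (−8) = m(x − (1)) is tangent when its distance from (−5, 0) is 5√2:
[m·(−6) − (8)]² = 50(m² + 1)
7m² − 48m − 7 = 0, so m = −1/7 or m = 7.
Through (1, −8) these give x + 7y = −55 and 7x − y = 15.

x + 7y = −55 and 7x − y = 15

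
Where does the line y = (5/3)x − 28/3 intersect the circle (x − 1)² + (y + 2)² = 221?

Substitute y = (−28 + 5x)/3:
34x² − 238x − 1496 = 0  ⟹  x² − 7x − 44 = 0
x = 11 or x = −4, giving (11, 9) and (−4, −16).

(−4, −16) and (11, 9)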